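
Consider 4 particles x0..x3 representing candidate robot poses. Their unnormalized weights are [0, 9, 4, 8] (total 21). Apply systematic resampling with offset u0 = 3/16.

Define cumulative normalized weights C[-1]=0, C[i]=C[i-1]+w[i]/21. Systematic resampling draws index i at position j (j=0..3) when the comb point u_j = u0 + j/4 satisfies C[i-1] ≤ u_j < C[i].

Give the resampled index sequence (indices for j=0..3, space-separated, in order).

1 2 3 3

C = [0, 3/7, 13/21, 1]
j=0: u_0=3/16 ∈ [0, 3/7) → index 1
j=1: u_1=7/16 ∈ [3/7, 13/21) → index 2
j=2: u_2=11/16 ∈ [13/21, 1) → index 3
j=3: u_3=15/16 ∈ [13/21, 1) → index 3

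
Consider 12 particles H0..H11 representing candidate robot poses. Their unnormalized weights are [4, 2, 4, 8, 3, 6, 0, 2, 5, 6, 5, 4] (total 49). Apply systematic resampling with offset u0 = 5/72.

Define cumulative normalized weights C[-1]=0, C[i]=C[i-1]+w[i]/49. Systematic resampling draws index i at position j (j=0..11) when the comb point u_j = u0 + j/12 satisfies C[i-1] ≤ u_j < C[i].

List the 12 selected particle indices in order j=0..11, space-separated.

0 2 3 3 4 5 7 8 9 10 10 11

C = [4/49, 6/49, 10/49, 18/49, 3/7, 27/49, 27/49, 29/49, 34/49, 40/49, 45/49, 1]
j=0: u_0=5/72 ∈ [0, 4/49) → index 0
j=1: u_1=11/72 ∈ [6/49, 10/49) → index 2
j=2: u_2=17/72 ∈ [10/49, 18/49) → index 3
j=3: u_3=23/72 ∈ [10/49, 18/49) → index 3
j=4: u_4=29/72 ∈ [18/49, 3/7) → index 4
j=5: u_5=35/72 ∈ [3/7, 27/49) → index 5
j=6: u_6=41/72 ∈ [27/49, 29/49) → index 7
j=7: u_7=47/72 ∈ [29/49, 34/49) → index 8
j=8: u_8=53/72 ∈ [34/49, 40/49) → index 9
j=9: u_9=59/72 ∈ [40/49, 45/49) → index 10
j=10: u_10=65/72 ∈ [40/49, 45/49) → index 10
j=11: u_11=71/72 ∈ [45/49, 1) → index 11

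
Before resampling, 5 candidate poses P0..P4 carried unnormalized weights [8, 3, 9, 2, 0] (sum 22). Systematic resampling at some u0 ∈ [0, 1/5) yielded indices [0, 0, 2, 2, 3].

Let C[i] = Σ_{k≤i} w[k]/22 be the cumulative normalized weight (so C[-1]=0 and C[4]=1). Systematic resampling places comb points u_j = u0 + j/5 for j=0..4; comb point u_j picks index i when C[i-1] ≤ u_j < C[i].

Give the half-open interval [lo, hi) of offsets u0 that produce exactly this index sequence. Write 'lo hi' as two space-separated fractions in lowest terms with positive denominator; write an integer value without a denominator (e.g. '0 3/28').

C = [4/11, 1/2, 10/11, 1, 1]
j=0 picked index 0: u0 ∈ [0, 4/11)
j=1 picked index 0: u0 ∈ [-1/5, 9/55)
j=2 picked index 2: u0 ∈ [1/10, 28/55)
j=3 picked index 2: u0 ∈ [-1/10, 17/55)
j=4 picked index 3: u0 ∈ [6/55, 1/5)
intersection: [6/55, 9/55)

6/55 9/55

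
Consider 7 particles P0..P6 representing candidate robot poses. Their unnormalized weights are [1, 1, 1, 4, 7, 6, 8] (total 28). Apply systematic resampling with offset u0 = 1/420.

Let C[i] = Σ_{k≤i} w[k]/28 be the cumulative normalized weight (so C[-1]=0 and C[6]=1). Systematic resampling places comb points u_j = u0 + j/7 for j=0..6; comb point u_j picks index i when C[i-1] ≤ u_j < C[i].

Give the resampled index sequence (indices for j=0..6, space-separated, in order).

C = [1/28, 1/14, 3/28, 1/4, 1/2, 5/7, 1]
j=0: u_0=1/420 ∈ [0, 1/28) → index 0
j=1: u_1=61/420 ∈ [3/28, 1/4) → index 3
j=2: u_2=121/420 ∈ [1/4, 1/2) → index 4
j=3: u_3=181/420 ∈ [1/4, 1/2) → index 4
j=4: u_4=241/420 ∈ [1/2, 5/7) → index 5
j=5: u_5=43/60 ∈ [5/7, 1) → index 6
j=6: u_6=361/420 ∈ [5/7, 1) → index 6

0 3 4 4 5 6 6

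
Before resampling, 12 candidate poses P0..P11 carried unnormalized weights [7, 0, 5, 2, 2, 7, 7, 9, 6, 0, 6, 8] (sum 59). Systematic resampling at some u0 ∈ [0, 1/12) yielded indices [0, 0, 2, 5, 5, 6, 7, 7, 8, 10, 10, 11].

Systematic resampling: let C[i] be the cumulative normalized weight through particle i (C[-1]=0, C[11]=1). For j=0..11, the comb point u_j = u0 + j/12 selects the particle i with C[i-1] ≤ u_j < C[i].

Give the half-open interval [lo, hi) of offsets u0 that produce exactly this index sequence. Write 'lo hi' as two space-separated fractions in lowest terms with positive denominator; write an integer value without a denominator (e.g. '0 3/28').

C = [7/59, 7/59, 12/59, 14/59, 16/59, 23/59, 30/59, 39/59, 45/59, 45/59, 51/59, 1]
j=0 picked index 0: u0 ∈ [0, 7/59)
j=1 picked index 0: u0 ∈ [-1/12, 25/708)
j=2 picked index 2: u0 ∈ [-17/354, 13/354)
j=3 picked index 5: u0 ∈ [5/236, 33/236)
j=4 picked index 5: u0 ∈ [-11/177, 10/177)
j=5 picked index 6: u0 ∈ [-19/708, 65/708)
j=6 picked index 7: u0 ∈ [1/118, 19/118)
j=7 picked index 7: u0 ∈ [-53/708, 55/708)
j=8 picked index 8: u0 ∈ [-1/177, 17/177)
j=9 picked index 10: u0 ∈ [3/236, 27/236)
j=10 picked index 10: u0 ∈ [-25/354, 11/354)
j=11 picked index 11: u0 ∈ [-37/708, 1/12)
intersection: [5/236, 11/354)

5/236 11/354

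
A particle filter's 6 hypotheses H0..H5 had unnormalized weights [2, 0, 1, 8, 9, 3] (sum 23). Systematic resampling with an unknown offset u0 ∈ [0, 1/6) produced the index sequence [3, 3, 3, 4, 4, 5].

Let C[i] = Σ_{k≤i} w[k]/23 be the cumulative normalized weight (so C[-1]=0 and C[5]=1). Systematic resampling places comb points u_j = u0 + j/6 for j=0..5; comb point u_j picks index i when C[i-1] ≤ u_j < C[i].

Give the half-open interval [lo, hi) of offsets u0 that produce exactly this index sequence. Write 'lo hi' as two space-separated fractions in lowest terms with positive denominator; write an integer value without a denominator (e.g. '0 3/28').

3/23 10/69

C = [2/23, 2/23, 3/23, 11/23, 20/23, 1]
j=0 picked index 3: u0 ∈ [3/23, 11/23)
j=1 picked index 3: u0 ∈ [-5/138, 43/138)
j=2 picked index 3: u0 ∈ [-14/69, 10/69)
j=3 picked index 4: u0 ∈ [-1/46, 17/46)
j=4 picked index 4: u0 ∈ [-13/69, 14/69)
j=5 picked index 5: u0 ∈ [5/138, 1/6)
intersection: [3/23, 10/69)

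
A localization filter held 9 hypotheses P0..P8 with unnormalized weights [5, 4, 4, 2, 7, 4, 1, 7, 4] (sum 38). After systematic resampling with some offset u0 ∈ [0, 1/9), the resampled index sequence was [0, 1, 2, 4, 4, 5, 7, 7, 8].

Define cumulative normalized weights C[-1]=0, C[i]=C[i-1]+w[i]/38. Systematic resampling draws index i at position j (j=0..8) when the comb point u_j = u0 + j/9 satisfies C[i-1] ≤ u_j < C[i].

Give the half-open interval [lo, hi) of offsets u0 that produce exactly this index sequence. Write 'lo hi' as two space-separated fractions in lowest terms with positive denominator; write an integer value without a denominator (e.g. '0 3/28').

C = [5/38, 9/38, 13/38, 15/38, 11/19, 13/19, 27/38, 17/19, 1]
j=0 picked index 0: u0 ∈ [0, 5/38)
j=1 picked index 1: u0 ∈ [7/342, 43/342)
j=2 picked index 2: u0 ∈ [5/342, 41/342)
j=3 picked index 4: u0 ∈ [7/114, 14/57)
j=4 picked index 4: u0 ∈ [-17/342, 23/171)
j=5 picked index 5: u0 ∈ [4/171, 22/171)
j=6 picked index 7: u0 ∈ [5/114, 13/57)
j=7 picked index 7: u0 ∈ [-23/342, 20/171)
j=8 picked index 8: u0 ∈ [1/171, 1/9)
intersection: [7/114, 1/9)

7/114 1/9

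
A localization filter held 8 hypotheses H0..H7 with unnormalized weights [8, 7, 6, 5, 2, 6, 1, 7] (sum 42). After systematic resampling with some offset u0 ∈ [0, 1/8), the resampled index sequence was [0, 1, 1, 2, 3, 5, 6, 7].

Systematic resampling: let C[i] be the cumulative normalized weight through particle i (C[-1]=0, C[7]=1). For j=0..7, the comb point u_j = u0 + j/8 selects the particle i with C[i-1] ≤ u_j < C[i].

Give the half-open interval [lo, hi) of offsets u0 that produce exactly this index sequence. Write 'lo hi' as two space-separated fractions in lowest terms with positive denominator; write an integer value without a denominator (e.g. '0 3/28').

C = [4/21, 5/14, 1/2, 13/21, 2/3, 17/21, 5/6, 1]
j=0 picked index 0: u0 ∈ [0, 4/21)
j=1 picked index 1: u0 ∈ [11/168, 13/56)
j=2 picked index 1: u0 ∈ [-5/84, 3/28)
j=3 picked index 2: u0 ∈ [-1/56, 1/8)
j=4 picked index 3: u0 ∈ [0, 5/42)
j=5 picked index 5: u0 ∈ [1/24, 31/168)
j=6 picked index 6: u0 ∈ [5/84, 1/12)
j=7 picked index 7: u0 ∈ [-1/24, 1/8)
intersection: [11/168, 1/12)

11/168 1/12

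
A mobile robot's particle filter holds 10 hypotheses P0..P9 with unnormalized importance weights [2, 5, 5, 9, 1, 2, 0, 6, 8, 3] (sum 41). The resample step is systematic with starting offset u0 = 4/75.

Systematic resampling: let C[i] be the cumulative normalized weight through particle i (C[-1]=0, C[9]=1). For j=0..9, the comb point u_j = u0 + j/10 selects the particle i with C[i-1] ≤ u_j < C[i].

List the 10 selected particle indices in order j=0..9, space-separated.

1 1 2 3 3 5 7 8 8 9

C = [2/41, 7/41, 12/41, 21/41, 22/41, 24/41, 24/41, 30/41, 38/41, 1]
j=0: u_0=4/75 ∈ [2/41, 7/41) → index 1
j=1: u_1=23/150 ∈ [2/41, 7/41) → index 1
j=2: u_2=19/75 ∈ [7/41, 12/41) → index 2
j=3: u_3=53/150 ∈ [12/41, 21/41) → index 3
j=4: u_4=34/75 ∈ [12/41, 21/41) → index 3
j=5: u_5=83/150 ∈ [22/41, 24/41) → index 5
j=6: u_6=49/75 ∈ [24/41, 30/41) → index 7
j=7: u_7=113/150 ∈ [30/41, 38/41) → index 8
j=8: u_8=64/75 ∈ [30/41, 38/41) → index 8
j=9: u_9=143/150 ∈ [38/41, 1) → index 9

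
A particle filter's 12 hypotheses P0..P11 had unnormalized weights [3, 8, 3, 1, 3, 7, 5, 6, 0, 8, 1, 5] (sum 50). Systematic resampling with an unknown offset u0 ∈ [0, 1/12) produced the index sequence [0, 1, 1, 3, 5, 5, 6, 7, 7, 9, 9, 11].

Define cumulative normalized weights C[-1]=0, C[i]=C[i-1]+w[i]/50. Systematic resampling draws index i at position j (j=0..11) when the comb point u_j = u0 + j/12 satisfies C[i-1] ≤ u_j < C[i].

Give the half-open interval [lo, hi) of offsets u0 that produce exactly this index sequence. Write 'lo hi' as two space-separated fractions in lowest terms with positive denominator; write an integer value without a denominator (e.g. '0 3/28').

C = [3/50, 11/50, 7/25, 3/10, 9/25, 1/2, 3/5, 18/25, 18/25, 22/25, 9/10, 1]
j=0 picked index 0: u0 ∈ [0, 3/50)
j=1 picked index 1: u0 ∈ [-7/300, 41/300)
j=2 picked index 1: u0 ∈ [-8/75, 4/75)
j=3 picked index 3: u0 ∈ [3/100, 1/20)
j=4 picked index 5: u0 ∈ [2/75, 1/6)
j=5 picked index 5: u0 ∈ [-17/300, 1/12)
j=6 picked index 6: u0 ∈ [0, 1/10)
j=7 picked index 7: u0 ∈ [1/60, 41/300)
j=8 picked index 7: u0 ∈ [-1/15, 4/75)
j=9 picked index 9: u0 ∈ [-3/100, 13/100)
j=10 picked index 9: u0 ∈ [-17/150, 7/150)
j=11 picked index 11: u0 ∈ [-1/60, 1/12)
intersection: [3/100, 7/150)

3/100 7/150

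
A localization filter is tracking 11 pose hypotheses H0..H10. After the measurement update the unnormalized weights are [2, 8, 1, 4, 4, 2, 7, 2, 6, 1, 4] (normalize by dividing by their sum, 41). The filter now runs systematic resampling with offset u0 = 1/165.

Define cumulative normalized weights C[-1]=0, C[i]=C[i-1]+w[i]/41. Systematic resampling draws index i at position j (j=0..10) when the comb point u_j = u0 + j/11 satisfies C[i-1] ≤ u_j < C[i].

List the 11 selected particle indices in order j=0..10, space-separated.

0 1 1 3 4 4 6 6 8 8 10

C = [2/41, 10/41, 11/41, 15/41, 19/41, 21/41, 28/41, 30/41, 36/41, 37/41, 1]
j=0: u_0=1/165 ∈ [0, 2/41) → index 0
j=1: u_1=16/165 ∈ [2/41, 10/41) → index 1
j=2: u_2=31/165 ∈ [2/41, 10/41) → index 1
j=3: u_3=46/165 ∈ [11/41, 15/41) → index 3
j=4: u_4=61/165 ∈ [15/41, 19/41) → index 4
j=5: u_5=76/165 ∈ [15/41, 19/41) → index 4
j=6: u_6=91/165 ∈ [21/41, 28/41) → index 6
j=7: u_7=106/165 ∈ [21/41, 28/41) → index 6
j=8: u_8=11/15 ∈ [30/41, 36/41) → index 8
j=9: u_9=136/165 ∈ [30/41, 36/41) → index 8
j=10: u_10=151/165 ∈ [37/41, 1) → index 10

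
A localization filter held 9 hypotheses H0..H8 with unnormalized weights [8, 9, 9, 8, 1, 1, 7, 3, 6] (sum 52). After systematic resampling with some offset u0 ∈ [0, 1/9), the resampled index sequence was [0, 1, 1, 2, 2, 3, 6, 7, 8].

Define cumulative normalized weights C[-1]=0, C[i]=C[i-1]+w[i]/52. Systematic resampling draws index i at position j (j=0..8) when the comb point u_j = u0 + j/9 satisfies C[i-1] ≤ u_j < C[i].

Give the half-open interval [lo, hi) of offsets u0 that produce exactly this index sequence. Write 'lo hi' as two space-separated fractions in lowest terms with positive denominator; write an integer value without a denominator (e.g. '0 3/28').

23/468 1/18

C = [2/13, 17/52, 1/2, 17/26, 35/52, 9/13, 43/52, 23/26, 1]
j=0 picked index 0: u0 ∈ [0, 2/13)
j=1 picked index 1: u0 ∈ [5/117, 101/468)
j=2 picked index 1: u0 ∈ [-8/117, 49/468)
j=3 picked index 2: u0 ∈ [-1/156, 1/6)
j=4 picked index 2: u0 ∈ [-55/468, 1/18)
j=5 picked index 3: u0 ∈ [-1/18, 23/234)
j=6 picked index 6: u0 ∈ [1/39, 25/156)
j=7 picked index 7: u0 ∈ [23/468, 25/234)
j=8 picked index 8: u0 ∈ [-1/234, 1/9)
intersection: [23/468, 1/18)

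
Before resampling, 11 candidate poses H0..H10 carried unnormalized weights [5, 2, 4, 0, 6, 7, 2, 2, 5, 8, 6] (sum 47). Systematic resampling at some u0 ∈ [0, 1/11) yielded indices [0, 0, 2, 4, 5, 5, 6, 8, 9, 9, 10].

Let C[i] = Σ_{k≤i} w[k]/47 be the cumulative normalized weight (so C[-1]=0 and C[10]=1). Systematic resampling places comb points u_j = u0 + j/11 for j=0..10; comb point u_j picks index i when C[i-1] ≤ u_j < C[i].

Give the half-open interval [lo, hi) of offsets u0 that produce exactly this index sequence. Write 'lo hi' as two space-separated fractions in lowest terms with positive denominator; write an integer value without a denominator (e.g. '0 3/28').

C = [5/47, 7/47, 11/47, 11/47, 17/47, 24/47, 26/47, 28/47, 33/47, 41/47, 1]
j=0 picked index 0: u0 ∈ [0, 5/47)
j=1 picked index 0: u0 ∈ [-1/11, 8/517)
j=2 picked index 2: u0 ∈ [-17/517, 27/517)
j=3 picked index 4: u0 ∈ [-20/517, 46/517)
j=4 picked index 5: u0 ∈ [-1/517, 76/517)
j=5 picked index 5: u0 ∈ [-48/517, 29/517)
j=6 picked index 6: u0 ∈ [-18/517, 4/517)
j=7 picked index 8: u0 ∈ [-21/517, 34/517)
j=8 picked index 9: u0 ∈ [-13/517, 75/517)
j=9 picked index 9: u0 ∈ [-60/517, 28/517)
j=10 picked index 10: u0 ∈ [-19/517, 1/11)
intersection: [0, 4/517)

0 4/517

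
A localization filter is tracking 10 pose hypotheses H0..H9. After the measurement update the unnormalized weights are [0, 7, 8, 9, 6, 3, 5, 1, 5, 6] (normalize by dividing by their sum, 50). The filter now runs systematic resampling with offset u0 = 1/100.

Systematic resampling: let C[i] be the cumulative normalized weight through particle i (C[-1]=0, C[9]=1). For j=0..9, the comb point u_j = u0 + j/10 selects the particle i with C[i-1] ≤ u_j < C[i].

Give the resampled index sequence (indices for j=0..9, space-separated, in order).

C = [0, 7/50, 3/10, 12/25, 3/5, 33/50, 19/25, 39/50, 22/25, 1]
j=0: u_0=1/100 ∈ [0, 7/50) → index 1
j=1: u_1=11/100 ∈ [0, 7/50) → index 1
j=2: u_2=21/100 ∈ [7/50, 3/10) → index 2
j=3: u_3=31/100 ∈ [3/10, 12/25) → index 3
j=4: u_4=41/100 ∈ [3/10, 12/25) → index 3
j=5: u_5=51/100 ∈ [12/25, 3/5) → index 4
j=6: u_6=61/100 ∈ [3/5, 33/50) → index 5
j=7: u_7=71/100 ∈ [33/50, 19/25) → index 6
j=8: u_8=81/100 ∈ [39/50, 22/25) → index 8
j=9: u_9=91/100 ∈ [22/25, 1) → index 9

1 1 2 3 3 4 5 6 8 9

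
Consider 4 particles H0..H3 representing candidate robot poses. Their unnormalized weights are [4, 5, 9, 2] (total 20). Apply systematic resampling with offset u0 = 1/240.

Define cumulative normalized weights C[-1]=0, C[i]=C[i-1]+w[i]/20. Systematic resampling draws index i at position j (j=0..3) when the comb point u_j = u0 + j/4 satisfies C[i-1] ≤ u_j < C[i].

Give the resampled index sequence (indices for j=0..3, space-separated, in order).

0 1 2 2

C = [1/5, 9/20, 9/10, 1]
j=0: u_0=1/240 ∈ [0, 1/5) → index 0
j=1: u_1=61/240 ∈ [1/5, 9/20) → index 1
j=2: u_2=121/240 ∈ [9/20, 9/10) → index 2
j=3: u_3=181/240 ∈ [9/20, 9/10) → index 2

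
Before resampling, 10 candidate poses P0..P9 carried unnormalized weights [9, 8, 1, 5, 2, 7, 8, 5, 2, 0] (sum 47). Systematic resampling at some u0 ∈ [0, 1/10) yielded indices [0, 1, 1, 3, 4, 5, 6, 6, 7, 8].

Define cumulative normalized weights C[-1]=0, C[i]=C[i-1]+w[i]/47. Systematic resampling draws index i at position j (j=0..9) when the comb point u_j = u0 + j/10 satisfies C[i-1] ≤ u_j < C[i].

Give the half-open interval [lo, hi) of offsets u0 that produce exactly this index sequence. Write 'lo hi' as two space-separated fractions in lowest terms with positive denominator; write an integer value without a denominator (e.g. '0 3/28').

C = [9/47, 17/47, 18/47, 23/47, 25/47, 32/47, 40/47, 45/47, 1, 1]
j=0 picked index 0: u0 ∈ [0, 9/47)
j=1 picked index 1: u0 ∈ [43/470, 123/470)
j=2 picked index 1: u0 ∈ [-2/235, 38/235)
j=3 picked index 3: u0 ∈ [39/470, 89/470)
j=4 picked index 4: u0 ∈ [21/235, 31/235)
j=5 picked index 5: u0 ∈ [3/94, 17/94)
j=6 picked index 6: u0 ∈ [19/235, 59/235)
j=7 picked index 6: u0 ∈ [-9/470, 71/470)
j=8 picked index 7: u0 ∈ [12/235, 37/235)
j=9 picked index 8: u0 ∈ [27/470, 1/10)
intersection: [43/470, 1/10)

43/470 1/10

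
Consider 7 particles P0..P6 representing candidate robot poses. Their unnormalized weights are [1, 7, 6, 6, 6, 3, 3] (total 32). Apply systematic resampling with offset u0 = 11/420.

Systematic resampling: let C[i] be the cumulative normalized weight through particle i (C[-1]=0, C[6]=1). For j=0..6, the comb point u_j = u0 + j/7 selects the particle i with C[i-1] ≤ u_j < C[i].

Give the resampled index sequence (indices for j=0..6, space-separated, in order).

0 1 2 3 3 4 5

C = [1/32, 1/4, 7/16, 5/8, 13/16, 29/32, 1]
j=0: u_0=11/420 ∈ [0, 1/32) → index 0
j=1: u_1=71/420 ∈ [1/32, 1/4) → index 1
j=2: u_2=131/420 ∈ [1/4, 7/16) → index 2
j=3: u_3=191/420 ∈ [7/16, 5/8) → index 3
j=4: u_4=251/420 ∈ [7/16, 5/8) → index 3
j=5: u_5=311/420 ∈ [5/8, 13/16) → index 4
j=6: u_6=53/60 ∈ [13/16, 29/32) → index 5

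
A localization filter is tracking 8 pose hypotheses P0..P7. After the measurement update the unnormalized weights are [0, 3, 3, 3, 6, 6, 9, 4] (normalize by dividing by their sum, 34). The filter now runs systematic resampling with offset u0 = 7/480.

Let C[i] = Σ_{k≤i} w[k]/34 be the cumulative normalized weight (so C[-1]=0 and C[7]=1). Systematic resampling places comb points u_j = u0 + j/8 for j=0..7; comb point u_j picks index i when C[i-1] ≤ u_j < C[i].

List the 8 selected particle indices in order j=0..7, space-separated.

1 2 3 4 5 6 6 7

C = [0, 3/34, 3/17, 9/34, 15/34, 21/34, 15/17, 1]
j=0: u_0=7/480 ∈ [0, 3/34) → index 1
j=1: u_1=67/480 ∈ [3/34, 3/17) → index 2
j=2: u_2=127/480 ∈ [3/17, 9/34) → index 3
j=3: u_3=187/480 ∈ [9/34, 15/34) → index 4
j=4: u_4=247/480 ∈ [15/34, 21/34) → index 5
j=5: u_5=307/480 ∈ [21/34, 15/17) → index 6
j=6: u_6=367/480 ∈ [21/34, 15/17) → index 6
j=7: u_7=427/480 ∈ [15/17, 1) → index 7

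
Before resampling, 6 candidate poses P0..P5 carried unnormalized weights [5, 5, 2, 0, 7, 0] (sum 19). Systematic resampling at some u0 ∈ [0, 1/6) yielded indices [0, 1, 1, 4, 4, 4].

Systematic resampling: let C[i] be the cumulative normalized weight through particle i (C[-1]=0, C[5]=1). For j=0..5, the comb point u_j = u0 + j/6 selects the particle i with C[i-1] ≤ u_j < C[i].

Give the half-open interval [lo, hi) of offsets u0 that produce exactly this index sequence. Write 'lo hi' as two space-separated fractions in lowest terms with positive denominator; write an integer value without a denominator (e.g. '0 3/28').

5/38 1/6

C = [5/19, 10/19, 12/19, 12/19, 1, 1]
j=0 picked index 0: u0 ∈ [0, 5/19)
j=1 picked index 1: u0 ∈ [11/114, 41/114)
j=2 picked index 1: u0 ∈ [-4/57, 11/57)
j=3 picked index 4: u0 ∈ [5/38, 1/2)
j=4 picked index 4: u0 ∈ [-2/57, 1/3)
j=5 picked index 4: u0 ∈ [-23/114, 1/6)
intersection: [5/38, 1/6)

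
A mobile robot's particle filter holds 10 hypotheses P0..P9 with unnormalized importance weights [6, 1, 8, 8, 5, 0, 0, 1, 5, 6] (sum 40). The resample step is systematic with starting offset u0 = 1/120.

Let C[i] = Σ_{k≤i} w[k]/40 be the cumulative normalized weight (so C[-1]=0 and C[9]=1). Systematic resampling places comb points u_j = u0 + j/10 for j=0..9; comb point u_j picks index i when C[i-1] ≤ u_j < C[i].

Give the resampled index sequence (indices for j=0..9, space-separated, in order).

C = [3/20, 7/40, 3/8, 23/40, 7/10, 7/10, 7/10, 29/40, 17/20, 1]
j=0: u_0=1/120 ∈ [0, 3/20) → index 0
j=1: u_1=13/120 ∈ [0, 3/20) → index 0
j=2: u_2=5/24 ∈ [7/40, 3/8) → index 2
j=3: u_3=37/120 ∈ [7/40, 3/8) → index 2
j=4: u_4=49/120 ∈ [3/8, 23/40) → index 3
j=5: u_5=61/120 ∈ [3/8, 23/40) → index 3
j=6: u_6=73/120 ∈ [23/40, 7/10) → index 4
j=7: u_7=17/24 ∈ [7/10, 29/40) → index 7
j=8: u_8=97/120 ∈ [29/40, 17/20) → index 8
j=9: u_9=109/120 ∈ [17/20, 1) → index 9

0 0 2 2 3 3 4 7 8 9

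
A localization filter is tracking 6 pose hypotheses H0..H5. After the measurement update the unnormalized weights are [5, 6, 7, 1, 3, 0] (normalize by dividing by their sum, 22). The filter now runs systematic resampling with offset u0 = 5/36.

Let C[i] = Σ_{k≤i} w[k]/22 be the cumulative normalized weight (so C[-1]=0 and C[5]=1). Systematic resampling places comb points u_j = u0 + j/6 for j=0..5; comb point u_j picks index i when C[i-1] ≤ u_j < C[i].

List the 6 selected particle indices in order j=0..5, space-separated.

C = [5/22, 1/2, 9/11, 19/22, 1, 1]
j=0: u_0=5/36 ∈ [0, 5/22) → index 0
j=1: u_1=11/36 ∈ [5/22, 1/2) → index 1
j=2: u_2=17/36 ∈ [5/22, 1/2) → index 1
j=3: u_3=23/36 ∈ [1/2, 9/11) → index 2
j=4: u_4=29/36 ∈ [1/2, 9/11) → index 2
j=5: u_5=35/36 ∈ [19/22, 1) → index 4

0 1 1 2 2 4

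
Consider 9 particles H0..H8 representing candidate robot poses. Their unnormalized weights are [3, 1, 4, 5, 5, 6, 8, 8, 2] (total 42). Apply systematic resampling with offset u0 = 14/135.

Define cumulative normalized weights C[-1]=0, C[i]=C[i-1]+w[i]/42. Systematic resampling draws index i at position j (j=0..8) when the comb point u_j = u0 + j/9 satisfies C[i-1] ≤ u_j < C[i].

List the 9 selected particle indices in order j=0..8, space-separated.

C = [1/14, 2/21, 4/21, 13/42, 3/7, 4/7, 16/21, 20/21, 1]
j=0: u_0=14/135 ∈ [2/21, 4/21) → index 2
j=1: u_1=29/135 ∈ [4/21, 13/42) → index 3
j=2: u_2=44/135 ∈ [13/42, 3/7) → index 4
j=3: u_3=59/135 ∈ [3/7, 4/7) → index 5
j=4: u_4=74/135 ∈ [3/7, 4/7) → index 5
j=5: u_5=89/135 ∈ [4/7, 16/21) → index 6
j=6: u_6=104/135 ∈ [16/21, 20/21) → index 7
j=7: u_7=119/135 ∈ [16/21, 20/21) → index 7
j=8: u_8=134/135 ∈ [20/21, 1) → index 8

2 3 4 5 5 6 7 7 8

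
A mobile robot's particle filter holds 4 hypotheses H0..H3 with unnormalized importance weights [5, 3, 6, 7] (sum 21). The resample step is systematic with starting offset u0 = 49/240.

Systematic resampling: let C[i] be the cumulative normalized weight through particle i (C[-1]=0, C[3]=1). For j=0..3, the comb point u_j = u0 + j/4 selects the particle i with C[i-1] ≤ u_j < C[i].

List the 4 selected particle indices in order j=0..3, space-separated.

C = [5/21, 8/21, 2/3, 1]
j=0: u_0=49/240 ∈ [0, 5/21) → index 0
j=1: u_1=109/240 ∈ [8/21, 2/3) → index 2
j=2: u_2=169/240 ∈ [2/3, 1) → index 3
j=3: u_3=229/240 ∈ [2/3, 1) → index 3

0 2 3 3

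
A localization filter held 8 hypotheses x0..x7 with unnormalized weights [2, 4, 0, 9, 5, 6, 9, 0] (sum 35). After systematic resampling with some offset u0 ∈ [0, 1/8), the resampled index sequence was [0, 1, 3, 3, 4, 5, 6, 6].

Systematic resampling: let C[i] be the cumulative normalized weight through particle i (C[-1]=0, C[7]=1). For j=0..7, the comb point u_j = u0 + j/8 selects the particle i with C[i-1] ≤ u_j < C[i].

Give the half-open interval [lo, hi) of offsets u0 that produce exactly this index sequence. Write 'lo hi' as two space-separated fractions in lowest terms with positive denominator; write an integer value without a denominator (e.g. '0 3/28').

C = [2/35, 6/35, 6/35, 3/7, 4/7, 26/35, 1, 1]
j=0 picked index 0: u0 ∈ [0, 2/35)
j=1 picked index 1: u0 ∈ [-19/280, 13/280)
j=2 picked index 3: u0 ∈ [-11/140, 5/28)
j=3 picked index 3: u0 ∈ [-57/280, 3/56)
j=4 picked index 4: u0 ∈ [-1/14, 1/14)
j=5 picked index 5: u0 ∈ [-3/56, 33/280)
j=6 picked index 6: u0 ∈ [-1/140, 1/4)
j=7 picked index 6: u0 ∈ [-37/280, 1/8)
intersection: [0, 13/280)

0 13/280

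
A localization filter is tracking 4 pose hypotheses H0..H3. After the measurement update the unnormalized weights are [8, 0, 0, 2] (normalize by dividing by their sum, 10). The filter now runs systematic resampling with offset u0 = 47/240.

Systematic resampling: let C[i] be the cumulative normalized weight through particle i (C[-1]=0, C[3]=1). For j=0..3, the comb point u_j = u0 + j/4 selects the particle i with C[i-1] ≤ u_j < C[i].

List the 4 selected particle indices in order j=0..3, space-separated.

0 0 0 3

C = [4/5, 4/5, 4/5, 1]
j=0: u_0=47/240 ∈ [0, 4/5) → index 0
j=1: u_1=107/240 ∈ [0, 4/5) → index 0
j=2: u_2=167/240 ∈ [0, 4/5) → index 0
j=3: u_3=227/240 ∈ [4/5, 1) → index 3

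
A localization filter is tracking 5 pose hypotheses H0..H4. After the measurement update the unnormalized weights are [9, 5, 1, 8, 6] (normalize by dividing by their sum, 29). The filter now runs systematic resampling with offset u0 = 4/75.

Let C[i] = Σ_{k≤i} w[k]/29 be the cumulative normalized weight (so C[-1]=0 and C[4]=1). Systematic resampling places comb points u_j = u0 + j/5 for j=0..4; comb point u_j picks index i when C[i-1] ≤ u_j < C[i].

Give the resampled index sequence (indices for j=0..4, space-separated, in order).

0 0 1 3 4

C = [9/29, 14/29, 15/29, 23/29, 1]
j=0: u_0=4/75 ∈ [0, 9/29) → index 0
j=1: u_1=19/75 ∈ [0, 9/29) → index 0
j=2: u_2=34/75 ∈ [9/29, 14/29) → index 1
j=3: u_3=49/75 ∈ [15/29, 23/29) → index 3
j=4: u_4=64/75 ∈ [23/29, 1) → index 4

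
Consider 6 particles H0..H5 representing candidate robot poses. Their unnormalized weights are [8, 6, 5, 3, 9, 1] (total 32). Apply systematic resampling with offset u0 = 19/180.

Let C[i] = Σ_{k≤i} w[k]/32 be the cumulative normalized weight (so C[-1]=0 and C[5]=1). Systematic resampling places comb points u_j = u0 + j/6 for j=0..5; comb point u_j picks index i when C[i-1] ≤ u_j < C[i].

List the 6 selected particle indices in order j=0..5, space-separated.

C = [1/4, 7/16, 19/32, 11/16, 31/32, 1]
j=0: u_0=19/180 ∈ [0, 1/4) → index 0
j=1: u_1=49/180 ∈ [1/4, 7/16) → index 1
j=2: u_2=79/180 ∈ [7/16, 19/32) → index 2
j=3: u_3=109/180 ∈ [19/32, 11/16) → index 3
j=4: u_4=139/180 ∈ [11/16, 31/32) → index 4
j=5: u_5=169/180 ∈ [11/16, 31/32) → index 4

0 1 2 3 4 4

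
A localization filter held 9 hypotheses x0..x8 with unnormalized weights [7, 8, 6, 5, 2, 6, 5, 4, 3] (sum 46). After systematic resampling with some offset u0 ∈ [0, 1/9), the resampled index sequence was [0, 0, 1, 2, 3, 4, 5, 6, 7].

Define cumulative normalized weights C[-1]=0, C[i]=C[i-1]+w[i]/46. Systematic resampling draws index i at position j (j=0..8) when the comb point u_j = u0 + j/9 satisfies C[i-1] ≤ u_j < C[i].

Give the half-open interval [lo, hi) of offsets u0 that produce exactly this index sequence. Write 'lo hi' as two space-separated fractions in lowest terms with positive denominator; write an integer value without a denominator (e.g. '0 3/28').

C = [7/46, 15/46, 21/46, 13/23, 14/23, 17/23, 39/46, 43/46, 1]
j=0 picked index 0: u0 ∈ [0, 7/46)
j=1 picked index 0: u0 ∈ [-1/9, 17/414)
j=2 picked index 1: u0 ∈ [-29/414, 43/414)
j=3 picked index 2: u0 ∈ [-1/138, 17/138)
j=4 picked index 3: u0 ∈ [5/414, 25/207)
j=5 picked index 4: u0 ∈ [2/207, 11/207)
j=6 picked index 5: u0 ∈ [-4/69, 5/69)
j=7 picked index 6: u0 ∈ [-8/207, 29/414)
j=8 picked index 7: u0 ∈ [-17/414, 19/414)
intersection: [5/414, 17/414)

5/414 17/414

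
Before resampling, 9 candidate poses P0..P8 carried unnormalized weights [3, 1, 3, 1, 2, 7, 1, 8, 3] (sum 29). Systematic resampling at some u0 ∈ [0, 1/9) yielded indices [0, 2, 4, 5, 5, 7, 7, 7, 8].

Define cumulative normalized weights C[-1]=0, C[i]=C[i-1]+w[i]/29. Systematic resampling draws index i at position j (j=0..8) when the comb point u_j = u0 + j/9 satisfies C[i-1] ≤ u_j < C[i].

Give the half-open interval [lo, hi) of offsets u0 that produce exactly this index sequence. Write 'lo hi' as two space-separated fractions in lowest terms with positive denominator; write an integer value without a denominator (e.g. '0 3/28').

17/261 3/29

C = [3/29, 4/29, 7/29, 8/29, 10/29, 17/29, 18/29, 26/29, 1]
j=0 picked index 0: u0 ∈ [0, 3/29)
j=1 picked index 2: u0 ∈ [7/261, 34/261)
j=2 picked index 4: u0 ∈ [14/261, 32/261)
j=3 picked index 5: u0 ∈ [1/87, 22/87)
j=4 picked index 5: u0 ∈ [-26/261, 37/261)
j=5 picked index 7: u0 ∈ [17/261, 89/261)
j=6 picked index 7: u0 ∈ [-4/87, 20/87)
j=7 picked index 7: u0 ∈ [-41/261, 31/261)
j=8 picked index 8: u0 ∈ [2/261, 1/9)
intersection: [17/261, 3/29)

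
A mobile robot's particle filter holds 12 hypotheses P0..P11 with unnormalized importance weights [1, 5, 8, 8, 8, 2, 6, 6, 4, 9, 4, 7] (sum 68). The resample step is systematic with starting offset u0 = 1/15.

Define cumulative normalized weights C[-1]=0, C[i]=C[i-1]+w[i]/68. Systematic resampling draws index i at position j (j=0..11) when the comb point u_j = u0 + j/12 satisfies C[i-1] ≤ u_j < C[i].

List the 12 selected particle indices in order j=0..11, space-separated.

C = [1/68, 3/34, 7/34, 11/34, 15/34, 8/17, 19/34, 11/17, 12/17, 57/68, 61/68, 1]
j=0: u_0=1/15 ∈ [1/68, 3/34) → index 1
j=1: u_1=3/20 ∈ [3/34, 7/34) → index 2
j=2: u_2=7/30 ∈ [7/34, 11/34) → index 3
j=3: u_3=19/60 ∈ [7/34, 11/34) → index 3
j=4: u_4=2/5 ∈ [11/34, 15/34) → index 4
j=5: u_5=29/60 ∈ [8/17, 19/34) → index 6
j=6: u_6=17/30 ∈ [19/34, 11/17) → index 7
j=7: u_7=13/20 ∈ [11/17, 12/17) → index 8
j=8: u_8=11/15 ∈ [12/17, 57/68) → index 9
j=9: u_9=49/60 ∈ [12/17, 57/68) → index 9
j=10: u_10=9/10 ∈ [61/68, 1) → index 11
j=11: u_11=59/60 ∈ [61/68, 1) → index 11

1 2 3 3 4 6 7 8 9 9 11 11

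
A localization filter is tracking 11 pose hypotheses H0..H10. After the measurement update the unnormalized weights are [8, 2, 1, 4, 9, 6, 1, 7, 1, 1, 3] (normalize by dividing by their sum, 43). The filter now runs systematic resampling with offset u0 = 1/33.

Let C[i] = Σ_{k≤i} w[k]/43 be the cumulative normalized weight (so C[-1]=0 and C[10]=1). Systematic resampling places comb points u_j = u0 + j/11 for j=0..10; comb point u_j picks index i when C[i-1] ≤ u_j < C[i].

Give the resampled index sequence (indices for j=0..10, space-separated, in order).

0 0 1 3 4 4 5 5 7 7 10

C = [8/43, 10/43, 11/43, 15/43, 24/43, 30/43, 31/43, 38/43, 39/43, 40/43, 1]
j=0: u_0=1/33 ∈ [0, 8/43) → index 0
j=1: u_1=4/33 ∈ [0, 8/43) → index 0
j=2: u_2=7/33 ∈ [8/43, 10/43) → index 1
j=3: u_3=10/33 ∈ [11/43, 15/43) → index 3
j=4: u_4=13/33 ∈ [15/43, 24/43) → index 4
j=5: u_5=16/33 ∈ [15/43, 24/43) → index 4
j=6: u_6=19/33 ∈ [24/43, 30/43) → index 5
j=7: u_7=2/3 ∈ [24/43, 30/43) → index 5
j=8: u_8=25/33 ∈ [31/43, 38/43) → index 7
j=9: u_9=28/33 ∈ [31/43, 38/43) → index 7
j=10: u_10=31/33 ∈ [40/43, 1) → index 10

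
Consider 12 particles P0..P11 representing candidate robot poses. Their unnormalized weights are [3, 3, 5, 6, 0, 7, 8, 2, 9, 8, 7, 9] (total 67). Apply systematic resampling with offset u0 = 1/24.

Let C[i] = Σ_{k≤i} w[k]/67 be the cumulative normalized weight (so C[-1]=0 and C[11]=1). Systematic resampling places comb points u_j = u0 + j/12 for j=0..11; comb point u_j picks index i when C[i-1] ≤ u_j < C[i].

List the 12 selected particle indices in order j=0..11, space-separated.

C = [3/67, 6/67, 11/67, 17/67, 17/67, 24/67, 32/67, 34/67, 43/67, 51/67, 58/67, 1]
j=0: u_0=1/24 ∈ [0, 3/67) → index 0
j=1: u_1=1/8 ∈ [6/67, 11/67) → index 2
j=2: u_2=5/24 ∈ [11/67, 17/67) → index 3
j=3: u_3=7/24 ∈ [17/67, 24/67) → index 5
j=4: u_4=3/8 ∈ [24/67, 32/67) → index 6
j=5: u_5=11/24 ∈ [24/67, 32/67) → index 6
j=6: u_6=13/24 ∈ [34/67, 43/67) → index 8
j=7: u_7=5/8 ∈ [34/67, 43/67) → index 8
j=8: u_8=17/24 ∈ [43/67, 51/67) → index 9
j=9: u_9=19/24 ∈ [51/67, 58/67) → index 10
j=10: u_10=7/8 ∈ [58/67, 1) → index 11
j=11: u_11=23/24 ∈ [58/67, 1) → index 11

0 2 3 5 6 6 8 8 9 10 11 11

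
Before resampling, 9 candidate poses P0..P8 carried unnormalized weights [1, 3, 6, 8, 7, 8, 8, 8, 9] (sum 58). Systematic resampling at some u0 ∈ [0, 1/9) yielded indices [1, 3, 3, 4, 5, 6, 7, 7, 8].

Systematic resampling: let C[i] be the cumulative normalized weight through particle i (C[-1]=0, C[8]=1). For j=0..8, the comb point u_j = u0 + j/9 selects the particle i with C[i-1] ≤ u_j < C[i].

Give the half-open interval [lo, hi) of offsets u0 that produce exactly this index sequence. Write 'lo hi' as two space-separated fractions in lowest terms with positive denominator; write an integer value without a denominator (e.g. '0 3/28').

16/261 35/522

C = [1/58, 2/29, 5/29, 9/29, 25/58, 33/58, 41/58, 49/58, 1]
j=0 picked index 1: u0 ∈ [1/58, 2/29)
j=1 picked index 3: u0 ∈ [16/261, 52/261)
j=2 picked index 3: u0 ∈ [-13/261, 23/261)
j=3 picked index 4: u0 ∈ [-2/87, 17/174)
j=4 picked index 5: u0 ∈ [-7/522, 65/522)
j=5 picked index 6: u0 ∈ [7/522, 79/522)
j=6 picked index 7: u0 ∈ [7/174, 31/174)
j=7 picked index 7: u0 ∈ [-37/522, 35/522)
j=8 picked index 8: u0 ∈ [-23/522, 1/9)
intersection: [16/261, 35/522)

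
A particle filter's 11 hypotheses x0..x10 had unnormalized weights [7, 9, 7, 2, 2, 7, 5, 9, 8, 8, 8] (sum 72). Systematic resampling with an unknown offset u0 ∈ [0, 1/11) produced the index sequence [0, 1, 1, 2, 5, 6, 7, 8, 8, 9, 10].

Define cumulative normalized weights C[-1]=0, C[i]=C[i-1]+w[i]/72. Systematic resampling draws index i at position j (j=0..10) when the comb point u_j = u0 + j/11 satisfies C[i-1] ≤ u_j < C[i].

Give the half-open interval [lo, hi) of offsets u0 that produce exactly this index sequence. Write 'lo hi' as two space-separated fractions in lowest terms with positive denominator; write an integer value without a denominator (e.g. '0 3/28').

C = [7/72, 2/9, 23/72, 25/72, 3/8, 17/36, 13/24, 2/3, 7/9, 8/9, 1]
j=0 picked index 0: u0 ∈ [0, 7/72)
j=1 picked index 1: u0 ∈ [5/792, 13/99)
j=2 picked index 1: u0 ∈ [-67/792, 4/99)
j=3 picked index 2: u0 ∈ [-5/99, 37/792)
j=4 picked index 5: u0 ∈ [1/88, 43/396)
j=5 picked index 6: u0 ∈ [7/396, 23/264)
j=6 picked index 7: u0 ∈ [-1/264, 4/33)
j=7 picked index 8: u0 ∈ [1/33, 14/99)
j=8 picked index 8: u0 ∈ [-2/33, 5/99)
j=9 picked index 9: u0 ∈ [-4/99, 7/99)
j=10 picked index 10: u0 ∈ [-2/99, 1/11)
intersection: [1/33, 4/99)

1/33 4/99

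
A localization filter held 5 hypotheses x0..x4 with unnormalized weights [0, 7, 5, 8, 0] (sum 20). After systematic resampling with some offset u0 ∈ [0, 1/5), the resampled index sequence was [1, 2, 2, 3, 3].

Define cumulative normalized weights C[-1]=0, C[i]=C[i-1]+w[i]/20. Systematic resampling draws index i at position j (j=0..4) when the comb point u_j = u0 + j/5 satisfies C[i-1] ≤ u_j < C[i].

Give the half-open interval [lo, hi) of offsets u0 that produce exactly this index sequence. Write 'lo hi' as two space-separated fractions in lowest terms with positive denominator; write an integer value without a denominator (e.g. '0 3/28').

3/20 1/5

C = [0, 7/20, 3/5, 1, 1]
j=0 picked index 1: u0 ∈ [0, 7/20)
j=1 picked index 2: u0 ∈ [3/20, 2/5)
j=2 picked index 2: u0 ∈ [-1/20, 1/5)
j=3 picked index 3: u0 ∈ [0, 2/5)
j=4 picked index 3: u0 ∈ [-1/5, 1/5)
intersection: [3/20, 1/5)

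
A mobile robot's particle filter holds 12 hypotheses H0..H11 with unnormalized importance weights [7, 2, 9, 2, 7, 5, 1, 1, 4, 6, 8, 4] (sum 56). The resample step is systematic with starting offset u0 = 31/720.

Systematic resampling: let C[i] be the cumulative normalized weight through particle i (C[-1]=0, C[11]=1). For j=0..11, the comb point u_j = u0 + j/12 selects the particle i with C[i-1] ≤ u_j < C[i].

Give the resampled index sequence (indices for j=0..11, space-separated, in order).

C = [1/8, 9/56, 9/28, 5/14, 27/56, 4/7, 33/56, 17/28, 19/28, 11/14, 13/14, 1]
j=0: u_0=31/720 ∈ [0, 1/8) → index 0
j=1: u_1=91/720 ∈ [1/8, 9/56) → index 1
j=2: u_2=151/720 ∈ [9/56, 9/28) → index 2
j=3: u_3=211/720 ∈ [9/56, 9/28) → index 2
j=4: u_4=271/720 ∈ [5/14, 27/56) → index 4
j=5: u_5=331/720 ∈ [5/14, 27/56) → index 4
j=6: u_6=391/720 ∈ [27/56, 4/7) → index 5
j=7: u_7=451/720 ∈ [17/28, 19/28) → index 8
j=8: u_8=511/720 ∈ [19/28, 11/14) → index 9
j=9: u_9=571/720 ∈ [11/14, 13/14) → index 10
j=10: u_10=631/720 ∈ [11/14, 13/14) → index 10
j=11: u_11=691/720 ∈ [13/14, 1) → index 11

0 1 2 2 4 4 5 8 9 10 10 11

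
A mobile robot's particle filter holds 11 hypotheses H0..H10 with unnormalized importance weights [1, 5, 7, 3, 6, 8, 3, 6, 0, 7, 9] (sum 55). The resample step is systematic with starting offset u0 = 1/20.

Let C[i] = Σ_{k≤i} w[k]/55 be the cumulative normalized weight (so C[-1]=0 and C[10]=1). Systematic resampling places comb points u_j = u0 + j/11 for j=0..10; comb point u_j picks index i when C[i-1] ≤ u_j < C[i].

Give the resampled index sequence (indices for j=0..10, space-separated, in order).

C = [1/55, 6/55, 13/55, 16/55, 2/5, 6/11, 3/5, 39/55, 39/55, 46/55, 1]
j=0: u_0=1/20 ∈ [1/55, 6/55) → index 1
j=1: u_1=31/220 ∈ [6/55, 13/55) → index 2
j=2: u_2=51/220 ∈ [6/55, 13/55) → index 2
j=3: u_3=71/220 ∈ [16/55, 2/5) → index 4
j=4: u_4=91/220 ∈ [2/5, 6/11) → index 5
j=5: u_5=111/220 ∈ [2/5, 6/11) → index 5
j=6: u_6=131/220 ∈ [6/11, 3/5) → index 6
j=7: u_7=151/220 ∈ [3/5, 39/55) → index 7
j=8: u_8=171/220 ∈ [39/55, 46/55) → index 9
j=9: u_9=191/220 ∈ [46/55, 1) → index 10
j=10: u_10=211/220 ∈ [46/55, 1) → index 10

1 2 2 4 5 5 6 7 9 10 10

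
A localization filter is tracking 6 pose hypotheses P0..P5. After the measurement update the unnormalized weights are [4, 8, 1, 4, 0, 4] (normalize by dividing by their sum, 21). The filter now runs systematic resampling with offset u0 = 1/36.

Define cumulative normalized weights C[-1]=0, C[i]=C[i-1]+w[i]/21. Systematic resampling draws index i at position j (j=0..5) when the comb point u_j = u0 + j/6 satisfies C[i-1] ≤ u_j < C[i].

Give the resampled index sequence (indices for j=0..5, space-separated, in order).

0 1 1 1 3 5

C = [4/21, 4/7, 13/21, 17/21, 17/21, 1]
j=0: u_0=1/36 ∈ [0, 4/21) → index 0
j=1: u_1=7/36 ∈ [4/21, 4/7) → index 1
j=2: u_2=13/36 ∈ [4/21, 4/7) → index 1
j=3: u_3=19/36 ∈ [4/21, 4/7) → index 1
j=4: u_4=25/36 ∈ [13/21, 17/21) → index 3
j=5: u_5=31/36 ∈ [17/21, 1) → index 5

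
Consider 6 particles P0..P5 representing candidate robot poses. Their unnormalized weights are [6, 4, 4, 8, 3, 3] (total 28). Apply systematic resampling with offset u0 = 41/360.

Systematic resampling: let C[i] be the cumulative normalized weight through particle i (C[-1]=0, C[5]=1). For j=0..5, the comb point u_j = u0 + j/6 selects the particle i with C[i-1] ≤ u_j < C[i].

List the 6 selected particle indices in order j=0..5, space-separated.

C = [3/14, 5/14, 1/2, 11/14, 25/28, 1]
j=0: u_0=41/360 ∈ [0, 3/14) → index 0
j=1: u_1=101/360 ∈ [3/14, 5/14) → index 1
j=2: u_2=161/360 ∈ [5/14, 1/2) → index 2
j=3: u_3=221/360 ∈ [1/2, 11/14) → index 3
j=4: u_4=281/360 ∈ [1/2, 11/14) → index 3
j=5: u_5=341/360 ∈ [25/28, 1) → index 5

0 1 2 3 3 5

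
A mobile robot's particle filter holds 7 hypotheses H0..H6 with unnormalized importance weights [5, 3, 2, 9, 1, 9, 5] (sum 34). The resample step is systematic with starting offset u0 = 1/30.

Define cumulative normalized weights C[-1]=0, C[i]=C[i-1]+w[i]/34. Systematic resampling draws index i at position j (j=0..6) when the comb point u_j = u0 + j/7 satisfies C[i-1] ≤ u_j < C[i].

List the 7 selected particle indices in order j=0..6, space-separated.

C = [5/34, 4/17, 5/17, 19/34, 10/17, 29/34, 1]
j=0: u_0=1/30 ∈ [0, 5/34) → index 0
j=1: u_1=37/210 ∈ [5/34, 4/17) → index 1
j=2: u_2=67/210 ∈ [5/17, 19/34) → index 3
j=3: u_3=97/210 ∈ [5/17, 19/34) → index 3
j=4: u_4=127/210 ∈ [10/17, 29/34) → index 5
j=5: u_5=157/210 ∈ [10/17, 29/34) → index 5
j=6: u_6=187/210 ∈ [29/34, 1) → index 6

0 1 3 3 5 5 6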